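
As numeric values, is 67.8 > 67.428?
True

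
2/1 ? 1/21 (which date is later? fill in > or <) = >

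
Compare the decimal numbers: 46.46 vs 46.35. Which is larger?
46.46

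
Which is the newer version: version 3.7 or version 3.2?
version 3.7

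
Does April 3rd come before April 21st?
Yes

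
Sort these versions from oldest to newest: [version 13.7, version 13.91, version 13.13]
[version 13.7, version 13.13, version 13.91]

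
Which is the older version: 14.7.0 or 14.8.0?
14.7.0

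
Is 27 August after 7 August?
Yes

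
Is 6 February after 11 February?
No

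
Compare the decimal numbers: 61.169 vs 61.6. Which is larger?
61.6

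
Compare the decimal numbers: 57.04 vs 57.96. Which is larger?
57.96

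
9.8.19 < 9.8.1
False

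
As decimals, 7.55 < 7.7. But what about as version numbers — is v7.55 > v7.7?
True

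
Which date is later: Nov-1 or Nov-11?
Nov-11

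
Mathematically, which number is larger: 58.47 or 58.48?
58.48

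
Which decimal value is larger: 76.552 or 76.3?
76.552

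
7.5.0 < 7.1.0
False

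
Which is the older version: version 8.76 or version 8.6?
version 8.6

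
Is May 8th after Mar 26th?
Yes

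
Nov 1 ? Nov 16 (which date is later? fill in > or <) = <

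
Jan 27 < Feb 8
True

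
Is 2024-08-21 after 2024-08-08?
Yes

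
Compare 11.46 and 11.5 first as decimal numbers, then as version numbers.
As decimals: 11.46 < 11.5. As versions: v11.46 > v11.5 (minor version 46 > 5).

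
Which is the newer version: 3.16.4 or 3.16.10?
3.16.10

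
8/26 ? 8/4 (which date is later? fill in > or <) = >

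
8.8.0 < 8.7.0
False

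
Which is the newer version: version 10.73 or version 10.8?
version 10.73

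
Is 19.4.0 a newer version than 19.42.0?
No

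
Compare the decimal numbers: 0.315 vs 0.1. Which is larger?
0.315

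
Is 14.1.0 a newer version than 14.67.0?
No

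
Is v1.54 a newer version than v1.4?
Yes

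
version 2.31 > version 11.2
False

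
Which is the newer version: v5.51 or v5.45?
v5.51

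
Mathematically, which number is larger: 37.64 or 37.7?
37.7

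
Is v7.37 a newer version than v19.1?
No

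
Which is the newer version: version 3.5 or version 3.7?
version 3.7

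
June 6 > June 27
False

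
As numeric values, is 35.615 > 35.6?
True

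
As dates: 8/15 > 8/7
True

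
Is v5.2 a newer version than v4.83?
Yes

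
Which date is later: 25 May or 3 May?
25 May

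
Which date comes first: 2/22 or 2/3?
2/3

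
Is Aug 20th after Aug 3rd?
Yes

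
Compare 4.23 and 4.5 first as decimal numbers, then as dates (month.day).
As decimals: 4.23 < 4.5. As dates: 4/23 is later than 4/5 (day 23 > day 5).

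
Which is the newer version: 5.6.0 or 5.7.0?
5.7.0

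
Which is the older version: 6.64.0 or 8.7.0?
6.64.0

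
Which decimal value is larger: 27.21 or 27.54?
27.54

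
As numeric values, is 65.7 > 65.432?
True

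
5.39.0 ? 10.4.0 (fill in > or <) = <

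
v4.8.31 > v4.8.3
True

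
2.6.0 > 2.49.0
False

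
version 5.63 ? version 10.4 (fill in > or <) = <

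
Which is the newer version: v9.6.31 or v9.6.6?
v9.6.31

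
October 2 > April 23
True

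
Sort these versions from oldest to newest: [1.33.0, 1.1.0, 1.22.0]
[1.1.0, 1.22.0, 1.33.0]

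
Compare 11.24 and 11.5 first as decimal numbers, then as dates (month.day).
As decimals: 11.24 < 11.5. As dates: 11/24 is later than 11/5 (day 24 > day 5).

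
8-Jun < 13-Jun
True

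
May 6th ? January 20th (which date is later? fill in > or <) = >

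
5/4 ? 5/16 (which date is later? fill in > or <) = <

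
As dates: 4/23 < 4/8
False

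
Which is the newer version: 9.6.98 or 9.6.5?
9.6.98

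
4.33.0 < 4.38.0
True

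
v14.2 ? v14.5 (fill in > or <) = <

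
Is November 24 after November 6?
Yes. Day 24 comes after day 6 in November — this is a date comparison, not a decimal one (the decimal 11.24 would be smaller than 11.6).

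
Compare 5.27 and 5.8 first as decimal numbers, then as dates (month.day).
As decimals: 5.27 < 5.8. As dates: 5/27 is later than 5/8 (day 27 > day 8).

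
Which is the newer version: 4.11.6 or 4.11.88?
4.11.88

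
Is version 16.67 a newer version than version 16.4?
Yes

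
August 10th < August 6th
False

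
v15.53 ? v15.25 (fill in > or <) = >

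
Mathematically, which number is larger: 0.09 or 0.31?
0.31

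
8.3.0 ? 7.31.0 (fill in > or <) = >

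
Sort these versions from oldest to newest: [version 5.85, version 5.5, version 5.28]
[version 5.5, version 5.28, version 5.85]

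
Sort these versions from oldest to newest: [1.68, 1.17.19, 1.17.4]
[1.17.4, 1.17.19, 1.68]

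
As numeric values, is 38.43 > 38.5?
False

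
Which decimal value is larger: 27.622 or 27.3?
27.622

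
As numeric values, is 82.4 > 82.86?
False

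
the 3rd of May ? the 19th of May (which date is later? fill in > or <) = <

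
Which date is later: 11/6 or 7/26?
11/6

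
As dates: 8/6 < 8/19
True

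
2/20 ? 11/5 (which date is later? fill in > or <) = <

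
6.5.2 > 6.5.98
False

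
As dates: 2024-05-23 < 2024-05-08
False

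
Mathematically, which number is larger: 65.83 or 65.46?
65.83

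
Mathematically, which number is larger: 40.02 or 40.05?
40.05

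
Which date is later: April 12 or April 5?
April 12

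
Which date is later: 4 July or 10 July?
10 July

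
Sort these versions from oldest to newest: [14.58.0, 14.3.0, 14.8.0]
[14.3.0, 14.8.0, 14.58.0]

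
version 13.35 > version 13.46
False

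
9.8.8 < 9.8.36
True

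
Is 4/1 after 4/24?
No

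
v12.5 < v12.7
True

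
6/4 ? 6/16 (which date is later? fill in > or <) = <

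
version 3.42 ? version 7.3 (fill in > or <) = <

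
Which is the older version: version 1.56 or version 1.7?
version 1.7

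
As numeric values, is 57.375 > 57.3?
True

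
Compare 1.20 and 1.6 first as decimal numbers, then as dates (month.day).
As decimals: 1.20 < 1.6. As dates: 1/20 is later than 1/6 (day 20 > day 6).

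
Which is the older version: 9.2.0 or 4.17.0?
4.17.0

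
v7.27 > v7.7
True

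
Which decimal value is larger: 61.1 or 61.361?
61.361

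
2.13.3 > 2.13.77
False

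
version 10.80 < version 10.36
False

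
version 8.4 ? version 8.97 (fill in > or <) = <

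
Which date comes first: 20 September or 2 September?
2 September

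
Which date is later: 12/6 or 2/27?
12/6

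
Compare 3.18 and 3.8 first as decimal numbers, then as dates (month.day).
As decimals: 3.18 < 3.8. As dates: 3/18 is later than 3/8 (day 18 > day 8).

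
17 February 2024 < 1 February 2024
False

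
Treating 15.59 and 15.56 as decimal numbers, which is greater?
15.59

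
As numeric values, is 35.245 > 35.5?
False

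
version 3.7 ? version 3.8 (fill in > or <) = <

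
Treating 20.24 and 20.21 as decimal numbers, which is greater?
20.24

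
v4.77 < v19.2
True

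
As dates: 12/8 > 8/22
True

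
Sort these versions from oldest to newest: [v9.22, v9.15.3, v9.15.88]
[v9.15.3, v9.15.88, v9.22]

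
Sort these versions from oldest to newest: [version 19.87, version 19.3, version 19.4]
[version 19.3, version 19.4, version 19.87]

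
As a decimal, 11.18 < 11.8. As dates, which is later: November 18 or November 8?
November 18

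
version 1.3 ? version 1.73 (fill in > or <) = <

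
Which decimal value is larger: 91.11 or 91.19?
91.19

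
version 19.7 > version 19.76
False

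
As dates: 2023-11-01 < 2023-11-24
True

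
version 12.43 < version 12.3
False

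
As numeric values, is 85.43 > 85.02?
True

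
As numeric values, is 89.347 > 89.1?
True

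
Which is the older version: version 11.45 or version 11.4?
version 11.4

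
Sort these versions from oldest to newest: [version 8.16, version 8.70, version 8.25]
[version 8.16, version 8.25, version 8.70]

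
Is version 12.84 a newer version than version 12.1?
Yes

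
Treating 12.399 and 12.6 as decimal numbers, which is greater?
12.6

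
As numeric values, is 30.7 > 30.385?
True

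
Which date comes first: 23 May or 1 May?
1 May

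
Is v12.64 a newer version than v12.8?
Yes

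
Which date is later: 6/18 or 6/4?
6/18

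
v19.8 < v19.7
False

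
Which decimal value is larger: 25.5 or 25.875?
25.875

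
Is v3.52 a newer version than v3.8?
Yes. Version numbers are compared segment by segment as integers, not as decimals: minor version 52 > 8, so v3.52 > v3.8 (even though the decimal 3.52 < 3.8).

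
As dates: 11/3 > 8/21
True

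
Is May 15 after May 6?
Yes. Day 15 comes after day 6 in May — this is a date comparison, not a decimal one (the decimal 5.15 would be smaller than 5.6).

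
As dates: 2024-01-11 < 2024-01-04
False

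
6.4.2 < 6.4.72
True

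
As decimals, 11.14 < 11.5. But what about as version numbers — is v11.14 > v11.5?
True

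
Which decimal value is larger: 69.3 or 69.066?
69.3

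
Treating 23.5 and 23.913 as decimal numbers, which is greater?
23.913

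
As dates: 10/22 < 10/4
False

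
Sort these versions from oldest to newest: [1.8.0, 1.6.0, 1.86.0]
[1.6.0, 1.8.0, 1.86.0]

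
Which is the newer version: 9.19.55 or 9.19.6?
9.19.55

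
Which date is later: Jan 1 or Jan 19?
Jan 19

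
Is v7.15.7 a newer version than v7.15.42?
No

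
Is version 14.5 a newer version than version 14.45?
No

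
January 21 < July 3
True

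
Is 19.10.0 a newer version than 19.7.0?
Yes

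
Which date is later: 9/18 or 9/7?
9/18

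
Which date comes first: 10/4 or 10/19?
10/4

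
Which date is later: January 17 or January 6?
January 17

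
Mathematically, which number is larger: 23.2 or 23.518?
23.518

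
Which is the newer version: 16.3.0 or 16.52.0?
16.52.0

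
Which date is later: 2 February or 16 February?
16 February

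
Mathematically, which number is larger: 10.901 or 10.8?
10.901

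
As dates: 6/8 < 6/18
True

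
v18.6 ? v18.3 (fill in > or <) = >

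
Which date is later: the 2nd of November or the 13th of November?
the 13th of November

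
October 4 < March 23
False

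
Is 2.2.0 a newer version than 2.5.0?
No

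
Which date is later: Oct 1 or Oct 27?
Oct 27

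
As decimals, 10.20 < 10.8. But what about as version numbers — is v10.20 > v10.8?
True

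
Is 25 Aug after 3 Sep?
No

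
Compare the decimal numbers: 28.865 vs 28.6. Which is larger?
28.865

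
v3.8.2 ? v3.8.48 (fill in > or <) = <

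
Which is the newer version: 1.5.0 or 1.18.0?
1.18.0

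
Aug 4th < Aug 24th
True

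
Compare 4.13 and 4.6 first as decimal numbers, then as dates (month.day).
As decimals: 4.13 < 4.6. As dates: 4/13 is later than 4/6 (day 13 > day 6).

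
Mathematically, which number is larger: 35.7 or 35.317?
35.7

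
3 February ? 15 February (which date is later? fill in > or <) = <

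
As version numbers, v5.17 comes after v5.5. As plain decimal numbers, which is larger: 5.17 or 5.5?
5.5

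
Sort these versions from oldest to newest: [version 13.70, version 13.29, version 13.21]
[version 13.21, version 13.29, version 13.70]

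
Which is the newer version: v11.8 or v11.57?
v11.57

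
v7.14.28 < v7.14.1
False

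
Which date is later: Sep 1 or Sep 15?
Sep 15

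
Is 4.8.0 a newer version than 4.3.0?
Yes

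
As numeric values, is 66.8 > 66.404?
True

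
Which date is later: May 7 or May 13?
May 13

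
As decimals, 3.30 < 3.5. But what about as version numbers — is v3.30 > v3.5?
True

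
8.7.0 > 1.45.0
True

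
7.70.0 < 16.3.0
True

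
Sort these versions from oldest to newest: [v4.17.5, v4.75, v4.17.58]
[v4.17.5, v4.17.58, v4.75]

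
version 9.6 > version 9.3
True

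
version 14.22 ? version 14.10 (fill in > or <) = >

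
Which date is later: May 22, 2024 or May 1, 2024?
May 22, 2024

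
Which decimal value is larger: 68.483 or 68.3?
68.483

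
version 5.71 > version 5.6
True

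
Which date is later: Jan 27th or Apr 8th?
Apr 8th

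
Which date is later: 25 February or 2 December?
2 December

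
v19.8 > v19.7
True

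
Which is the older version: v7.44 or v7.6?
v7.6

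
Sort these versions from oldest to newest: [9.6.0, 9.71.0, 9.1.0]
[9.1.0, 9.6.0, 9.71.0]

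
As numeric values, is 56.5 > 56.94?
False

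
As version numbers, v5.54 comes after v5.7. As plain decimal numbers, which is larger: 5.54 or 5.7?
5.7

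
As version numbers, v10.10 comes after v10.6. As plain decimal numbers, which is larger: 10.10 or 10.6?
10.6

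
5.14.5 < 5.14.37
True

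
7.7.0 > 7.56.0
False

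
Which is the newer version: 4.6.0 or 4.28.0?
4.28.0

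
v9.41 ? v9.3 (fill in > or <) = >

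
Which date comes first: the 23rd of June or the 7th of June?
the 7th of June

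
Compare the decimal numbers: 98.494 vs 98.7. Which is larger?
98.7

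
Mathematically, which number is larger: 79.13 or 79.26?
79.26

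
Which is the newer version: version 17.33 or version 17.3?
version 17.33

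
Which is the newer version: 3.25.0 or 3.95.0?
3.95.0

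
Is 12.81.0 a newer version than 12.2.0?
Yes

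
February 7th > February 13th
False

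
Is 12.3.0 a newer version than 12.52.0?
No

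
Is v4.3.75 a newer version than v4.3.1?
Yes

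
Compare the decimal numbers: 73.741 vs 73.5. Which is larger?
73.741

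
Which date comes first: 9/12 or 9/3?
9/3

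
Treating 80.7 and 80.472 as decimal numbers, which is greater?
80.7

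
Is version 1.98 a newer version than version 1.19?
Yes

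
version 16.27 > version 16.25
True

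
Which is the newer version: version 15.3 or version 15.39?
version 15.39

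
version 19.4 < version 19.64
True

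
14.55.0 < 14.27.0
False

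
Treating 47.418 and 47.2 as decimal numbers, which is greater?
47.418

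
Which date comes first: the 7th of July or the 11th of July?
the 7th of July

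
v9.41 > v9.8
True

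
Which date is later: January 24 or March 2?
March 2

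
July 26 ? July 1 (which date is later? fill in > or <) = >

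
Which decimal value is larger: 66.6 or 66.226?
66.6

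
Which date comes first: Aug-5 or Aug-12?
Aug-5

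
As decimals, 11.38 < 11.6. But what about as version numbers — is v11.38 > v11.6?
True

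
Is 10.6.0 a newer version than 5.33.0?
Yes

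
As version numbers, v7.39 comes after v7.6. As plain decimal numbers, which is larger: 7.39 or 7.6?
7.6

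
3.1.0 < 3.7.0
True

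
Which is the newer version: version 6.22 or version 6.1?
version 6.22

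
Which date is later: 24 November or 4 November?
24 November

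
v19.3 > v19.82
False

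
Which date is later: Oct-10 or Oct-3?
Oct-10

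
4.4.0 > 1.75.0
True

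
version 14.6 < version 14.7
True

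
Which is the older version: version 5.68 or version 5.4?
version 5.4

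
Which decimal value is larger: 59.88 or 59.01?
59.88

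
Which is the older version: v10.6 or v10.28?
v10.6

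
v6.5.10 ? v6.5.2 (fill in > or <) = >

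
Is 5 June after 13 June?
No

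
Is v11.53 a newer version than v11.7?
Yes. Version numbers are compared segment by segment as integers, not as decimals: minor version 53 > 7, so v11.53 > v11.7 (even though the decimal 11.53 < 11.7).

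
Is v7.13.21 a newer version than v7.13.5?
Yes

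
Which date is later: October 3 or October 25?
October 25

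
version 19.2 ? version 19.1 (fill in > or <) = >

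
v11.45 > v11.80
False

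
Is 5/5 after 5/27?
No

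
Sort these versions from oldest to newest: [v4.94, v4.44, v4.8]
[v4.8, v4.44, v4.94]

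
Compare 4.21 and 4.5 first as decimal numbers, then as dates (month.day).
As decimals: 4.21 < 4.5. As dates: 4/21 is later than 4/5 (day 21 > day 5).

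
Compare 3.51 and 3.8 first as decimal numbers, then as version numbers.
As decimals: 3.51 < 3.8. As versions: v3.51 > v3.8 (minor version 51 > 8).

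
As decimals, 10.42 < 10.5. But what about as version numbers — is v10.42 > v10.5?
True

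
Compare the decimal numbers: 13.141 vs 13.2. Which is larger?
13.2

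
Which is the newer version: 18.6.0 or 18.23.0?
18.23.0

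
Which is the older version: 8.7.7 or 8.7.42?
8.7.7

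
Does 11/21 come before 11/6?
No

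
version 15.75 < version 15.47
False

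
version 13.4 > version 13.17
False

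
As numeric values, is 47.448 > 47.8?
False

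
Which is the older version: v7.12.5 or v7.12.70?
v7.12.5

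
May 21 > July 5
False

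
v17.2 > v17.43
False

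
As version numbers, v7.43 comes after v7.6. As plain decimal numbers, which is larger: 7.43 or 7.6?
7.6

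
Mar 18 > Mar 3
True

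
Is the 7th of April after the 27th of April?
No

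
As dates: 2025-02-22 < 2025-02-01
False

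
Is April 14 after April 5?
Yes. Day 14 comes after day 5 in April — this is a date comparison, not a decimal one (the decimal 4.14 would be smaller than 4.5).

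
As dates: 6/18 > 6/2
True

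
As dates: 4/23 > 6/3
False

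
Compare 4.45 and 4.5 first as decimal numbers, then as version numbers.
As decimals: 4.45 < 4.5. As versions: v4.45 > v4.5 (minor version 45 > 5).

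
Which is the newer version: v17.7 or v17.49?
v17.49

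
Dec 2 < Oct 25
False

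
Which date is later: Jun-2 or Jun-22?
Jun-22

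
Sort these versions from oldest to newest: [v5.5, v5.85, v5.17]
[v5.5, v5.17, v5.85]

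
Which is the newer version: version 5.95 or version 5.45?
version 5.95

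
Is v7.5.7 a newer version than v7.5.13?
No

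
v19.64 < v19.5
False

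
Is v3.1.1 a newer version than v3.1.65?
No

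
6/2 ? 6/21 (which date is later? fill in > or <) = <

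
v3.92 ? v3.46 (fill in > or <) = >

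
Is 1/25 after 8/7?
No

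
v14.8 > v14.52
False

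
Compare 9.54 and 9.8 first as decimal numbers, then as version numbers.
As decimals: 9.54 < 9.8. As versions: v9.54 > v9.8 (minor version 54 > 8).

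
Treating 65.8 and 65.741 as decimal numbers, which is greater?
65.8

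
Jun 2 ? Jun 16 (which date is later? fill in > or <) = <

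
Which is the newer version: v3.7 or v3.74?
v3.74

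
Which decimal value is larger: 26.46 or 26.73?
26.73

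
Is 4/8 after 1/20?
Yes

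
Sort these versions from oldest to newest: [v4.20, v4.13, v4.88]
[v4.13, v4.20, v4.88]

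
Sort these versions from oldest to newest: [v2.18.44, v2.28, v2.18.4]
[v2.18.4, v2.18.44, v2.28]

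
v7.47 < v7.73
True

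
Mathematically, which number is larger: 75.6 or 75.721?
75.721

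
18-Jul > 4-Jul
True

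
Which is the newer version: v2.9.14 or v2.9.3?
v2.9.14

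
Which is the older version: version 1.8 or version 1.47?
version 1.8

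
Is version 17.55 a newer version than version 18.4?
No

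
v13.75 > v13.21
True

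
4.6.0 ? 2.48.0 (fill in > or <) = >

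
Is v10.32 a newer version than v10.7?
Yes. Version numbers are compared segment by segment as integers, not as decimals: minor version 32 > 7, so v10.32 > v10.7 (even though the decimal 10.32 < 10.7).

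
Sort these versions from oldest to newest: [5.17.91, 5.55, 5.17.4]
[5.17.4, 5.17.91, 5.55]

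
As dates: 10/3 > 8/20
True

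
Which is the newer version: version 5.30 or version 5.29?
version 5.30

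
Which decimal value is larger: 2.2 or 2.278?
2.278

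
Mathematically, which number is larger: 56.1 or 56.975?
56.975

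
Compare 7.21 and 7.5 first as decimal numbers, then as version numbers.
As decimals: 7.21 < 7.5. As versions: v7.21 > v7.5 (minor version 21 > 5).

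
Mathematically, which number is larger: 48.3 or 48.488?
48.488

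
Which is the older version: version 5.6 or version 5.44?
version 5.6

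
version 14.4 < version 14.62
True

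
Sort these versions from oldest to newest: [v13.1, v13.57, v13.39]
[v13.1, v13.39, v13.57]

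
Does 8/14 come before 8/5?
No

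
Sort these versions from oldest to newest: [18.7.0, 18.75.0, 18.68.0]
[18.7.0, 18.68.0, 18.75.0]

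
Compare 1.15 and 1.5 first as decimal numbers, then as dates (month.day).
As decimals: 1.15 < 1.5. As dates: 1/15 is later than 1/5 (day 15 > day 5).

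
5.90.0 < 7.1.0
True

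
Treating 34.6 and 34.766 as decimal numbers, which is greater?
34.766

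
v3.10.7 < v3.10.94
True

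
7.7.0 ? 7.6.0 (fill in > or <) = >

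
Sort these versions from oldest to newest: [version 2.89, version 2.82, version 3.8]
[version 2.82, version 2.89, version 3.8]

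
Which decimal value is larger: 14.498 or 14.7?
14.7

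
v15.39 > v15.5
True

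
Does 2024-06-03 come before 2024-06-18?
Yes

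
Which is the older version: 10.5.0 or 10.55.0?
10.5.0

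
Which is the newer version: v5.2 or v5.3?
v5.3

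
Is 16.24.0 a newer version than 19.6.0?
No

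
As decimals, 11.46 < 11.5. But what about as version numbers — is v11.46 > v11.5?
True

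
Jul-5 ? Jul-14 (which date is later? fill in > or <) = <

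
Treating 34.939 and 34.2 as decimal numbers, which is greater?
34.939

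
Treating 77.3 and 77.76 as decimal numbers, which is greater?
77.76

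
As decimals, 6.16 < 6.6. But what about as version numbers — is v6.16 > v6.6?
True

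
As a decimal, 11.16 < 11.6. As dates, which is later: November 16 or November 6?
November 16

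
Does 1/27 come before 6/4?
Yes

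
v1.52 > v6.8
False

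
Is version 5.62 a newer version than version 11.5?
No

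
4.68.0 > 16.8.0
False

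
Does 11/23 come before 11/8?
No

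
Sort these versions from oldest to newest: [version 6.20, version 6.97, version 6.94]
[version 6.20, version 6.94, version 6.97]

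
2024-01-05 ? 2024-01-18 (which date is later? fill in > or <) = <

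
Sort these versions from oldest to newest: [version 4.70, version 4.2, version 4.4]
[version 4.2, version 4.4, version 4.70]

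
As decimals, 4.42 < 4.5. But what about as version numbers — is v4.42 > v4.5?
True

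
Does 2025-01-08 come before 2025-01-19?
Yes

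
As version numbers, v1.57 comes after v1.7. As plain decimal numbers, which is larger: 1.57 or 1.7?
1.7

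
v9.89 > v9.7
True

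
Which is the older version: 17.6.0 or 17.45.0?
17.6.0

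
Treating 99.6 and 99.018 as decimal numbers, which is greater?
99.6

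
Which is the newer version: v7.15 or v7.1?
v7.15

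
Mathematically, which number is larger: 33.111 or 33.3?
33.3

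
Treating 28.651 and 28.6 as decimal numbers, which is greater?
28.651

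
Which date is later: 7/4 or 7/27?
7/27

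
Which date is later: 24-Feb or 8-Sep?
8-Sep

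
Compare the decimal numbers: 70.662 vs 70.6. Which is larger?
70.662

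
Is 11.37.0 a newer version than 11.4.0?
Yes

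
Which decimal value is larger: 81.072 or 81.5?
81.5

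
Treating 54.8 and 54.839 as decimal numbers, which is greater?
54.839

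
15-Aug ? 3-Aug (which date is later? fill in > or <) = >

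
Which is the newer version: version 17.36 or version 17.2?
version 17.36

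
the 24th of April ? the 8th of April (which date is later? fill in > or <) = >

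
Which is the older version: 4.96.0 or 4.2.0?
4.2.0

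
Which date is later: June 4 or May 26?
June 4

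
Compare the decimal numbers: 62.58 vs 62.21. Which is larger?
62.58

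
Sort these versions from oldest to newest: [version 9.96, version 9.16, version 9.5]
[version 9.5, version 9.16, version 9.96]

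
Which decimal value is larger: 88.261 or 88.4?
88.4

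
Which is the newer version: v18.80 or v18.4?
v18.80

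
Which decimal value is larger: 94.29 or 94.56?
94.56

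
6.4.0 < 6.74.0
True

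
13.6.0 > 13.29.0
False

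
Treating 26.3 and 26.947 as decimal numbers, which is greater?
26.947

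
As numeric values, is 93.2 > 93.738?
False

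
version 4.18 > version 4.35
False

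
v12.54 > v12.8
True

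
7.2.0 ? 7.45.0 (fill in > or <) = <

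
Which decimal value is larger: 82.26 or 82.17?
82.26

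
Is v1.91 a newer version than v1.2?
Yes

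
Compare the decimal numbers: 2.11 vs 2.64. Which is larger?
2.64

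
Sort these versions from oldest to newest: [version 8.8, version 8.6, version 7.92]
[version 7.92, version 8.6, version 8.8]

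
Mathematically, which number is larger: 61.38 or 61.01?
61.38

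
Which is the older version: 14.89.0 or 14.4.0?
14.4.0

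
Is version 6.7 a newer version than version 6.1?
Yes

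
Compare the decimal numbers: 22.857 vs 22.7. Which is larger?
22.857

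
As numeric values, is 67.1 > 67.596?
False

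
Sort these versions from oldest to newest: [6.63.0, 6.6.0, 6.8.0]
[6.6.0, 6.8.0, 6.63.0]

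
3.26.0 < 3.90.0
True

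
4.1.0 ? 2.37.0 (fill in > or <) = >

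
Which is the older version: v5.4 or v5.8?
v5.4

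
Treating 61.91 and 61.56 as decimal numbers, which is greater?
61.91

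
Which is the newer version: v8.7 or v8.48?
v8.48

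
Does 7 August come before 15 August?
Yes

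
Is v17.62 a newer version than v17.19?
Yes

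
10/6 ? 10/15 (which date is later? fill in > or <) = <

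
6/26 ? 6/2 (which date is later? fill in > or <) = >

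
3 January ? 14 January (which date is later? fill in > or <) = <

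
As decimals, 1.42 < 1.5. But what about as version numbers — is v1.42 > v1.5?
True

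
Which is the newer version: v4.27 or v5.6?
v5.6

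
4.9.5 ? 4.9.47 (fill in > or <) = <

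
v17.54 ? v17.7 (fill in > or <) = >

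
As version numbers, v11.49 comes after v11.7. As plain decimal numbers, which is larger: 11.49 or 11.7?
11.7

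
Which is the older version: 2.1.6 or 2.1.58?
2.1.6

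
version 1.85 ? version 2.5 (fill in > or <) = <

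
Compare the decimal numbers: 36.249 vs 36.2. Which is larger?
36.249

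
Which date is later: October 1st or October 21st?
October 21st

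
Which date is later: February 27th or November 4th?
November 4th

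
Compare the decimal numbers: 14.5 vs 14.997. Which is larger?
14.997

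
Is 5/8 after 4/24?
Yes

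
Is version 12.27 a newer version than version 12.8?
Yes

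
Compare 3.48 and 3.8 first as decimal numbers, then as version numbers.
As decimals: 3.48 < 3.8. As versions: v3.48 > v3.8 (minor version 48 > 8).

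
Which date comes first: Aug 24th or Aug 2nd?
Aug 2nd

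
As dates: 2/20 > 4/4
False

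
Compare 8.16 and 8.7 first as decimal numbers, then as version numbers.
As decimals: 8.16 < 8.7. As versions: v8.16 > v8.7 (minor version 16 > 7).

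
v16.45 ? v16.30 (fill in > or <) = >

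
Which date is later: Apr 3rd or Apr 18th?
Apr 18th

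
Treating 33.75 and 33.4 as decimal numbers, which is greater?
33.75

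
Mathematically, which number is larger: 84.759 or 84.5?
84.759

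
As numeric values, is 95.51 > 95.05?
True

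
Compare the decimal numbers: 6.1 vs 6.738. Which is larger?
6.738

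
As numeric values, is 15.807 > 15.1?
True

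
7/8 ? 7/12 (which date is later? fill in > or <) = <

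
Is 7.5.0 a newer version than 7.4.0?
Yes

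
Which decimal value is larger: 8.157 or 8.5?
8.5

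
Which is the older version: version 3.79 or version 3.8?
version 3.8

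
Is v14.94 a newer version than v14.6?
Yes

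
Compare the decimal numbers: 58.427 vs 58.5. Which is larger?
58.5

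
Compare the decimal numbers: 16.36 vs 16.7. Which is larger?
16.7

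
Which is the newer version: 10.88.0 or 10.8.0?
10.88.0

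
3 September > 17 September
False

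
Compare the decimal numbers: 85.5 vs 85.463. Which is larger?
85.5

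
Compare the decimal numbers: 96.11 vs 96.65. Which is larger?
96.65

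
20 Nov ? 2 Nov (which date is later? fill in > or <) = >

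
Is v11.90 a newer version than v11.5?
Yes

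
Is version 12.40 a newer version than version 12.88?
No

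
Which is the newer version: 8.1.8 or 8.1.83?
8.1.83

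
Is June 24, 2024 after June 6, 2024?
Yes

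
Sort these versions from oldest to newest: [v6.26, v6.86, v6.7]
[v6.7, v6.26, v6.86]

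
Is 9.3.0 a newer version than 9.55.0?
No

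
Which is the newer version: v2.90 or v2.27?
v2.90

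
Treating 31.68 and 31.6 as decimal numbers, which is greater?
31.68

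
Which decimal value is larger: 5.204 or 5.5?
5.5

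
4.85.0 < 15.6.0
True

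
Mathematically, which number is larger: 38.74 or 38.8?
38.8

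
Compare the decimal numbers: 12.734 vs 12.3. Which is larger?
12.734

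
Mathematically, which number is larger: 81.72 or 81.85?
81.85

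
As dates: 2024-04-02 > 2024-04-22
False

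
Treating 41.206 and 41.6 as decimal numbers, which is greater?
41.6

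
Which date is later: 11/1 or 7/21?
11/1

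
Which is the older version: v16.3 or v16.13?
v16.3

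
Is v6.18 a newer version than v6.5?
Yes. Version numbers are compared segment by segment as integers, not as decimals: minor version 18 > 5, so v6.18 > v6.5 (even though the decimal 6.18 < 6.5).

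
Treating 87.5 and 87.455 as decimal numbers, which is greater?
87.5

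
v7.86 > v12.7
False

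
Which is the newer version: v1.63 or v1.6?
v1.63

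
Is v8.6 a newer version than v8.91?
No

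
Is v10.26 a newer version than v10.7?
Yes. Version numbers are compared segment by segment as integers, not as decimals: minor version 26 > 7, so v10.26 > v10.7 (even though the decimal 10.26 < 10.7).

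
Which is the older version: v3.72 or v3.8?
v3.8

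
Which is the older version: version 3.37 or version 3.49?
version 3.37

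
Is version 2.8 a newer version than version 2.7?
Yes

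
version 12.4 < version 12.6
True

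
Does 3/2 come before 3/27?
Yes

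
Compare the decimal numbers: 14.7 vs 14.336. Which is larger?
14.7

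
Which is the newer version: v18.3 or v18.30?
v18.30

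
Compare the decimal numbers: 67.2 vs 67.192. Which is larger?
67.2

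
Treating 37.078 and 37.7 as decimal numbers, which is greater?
37.7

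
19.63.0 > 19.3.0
True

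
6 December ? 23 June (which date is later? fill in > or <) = >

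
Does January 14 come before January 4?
No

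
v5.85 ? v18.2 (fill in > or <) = <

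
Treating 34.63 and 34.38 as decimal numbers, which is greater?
34.63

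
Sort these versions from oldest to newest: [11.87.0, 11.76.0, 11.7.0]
[11.7.0, 11.76.0, 11.87.0]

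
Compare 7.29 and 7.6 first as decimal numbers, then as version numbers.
As decimals: 7.29 < 7.6. As versions: v7.29 > v7.6 (minor version 29 > 6).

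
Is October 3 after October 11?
No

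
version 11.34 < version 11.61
True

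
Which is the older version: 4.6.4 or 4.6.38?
4.6.4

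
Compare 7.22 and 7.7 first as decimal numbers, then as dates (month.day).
As decimals: 7.22 < 7.7. As dates: 7/22 is later than 7/7 (day 22 > day 7).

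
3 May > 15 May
False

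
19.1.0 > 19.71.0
False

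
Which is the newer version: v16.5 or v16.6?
v16.6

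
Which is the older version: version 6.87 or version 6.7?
version 6.7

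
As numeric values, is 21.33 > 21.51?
False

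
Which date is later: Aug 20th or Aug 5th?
Aug 20th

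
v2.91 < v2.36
False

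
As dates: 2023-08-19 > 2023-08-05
True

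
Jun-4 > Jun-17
False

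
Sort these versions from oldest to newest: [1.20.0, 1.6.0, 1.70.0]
[1.6.0, 1.20.0, 1.70.0]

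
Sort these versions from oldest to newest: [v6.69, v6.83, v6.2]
[v6.2, v6.69, v6.83]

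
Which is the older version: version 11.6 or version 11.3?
version 11.3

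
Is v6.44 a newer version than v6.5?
Yes. Version numbers are compared segment by segment as integers, not as decimals: minor version 44 > 5, so v6.44 > v6.5 (even though the decimal 6.44 < 6.5).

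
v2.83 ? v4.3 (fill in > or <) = <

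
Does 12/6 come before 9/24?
No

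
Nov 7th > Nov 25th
False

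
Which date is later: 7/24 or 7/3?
7/24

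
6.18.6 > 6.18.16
False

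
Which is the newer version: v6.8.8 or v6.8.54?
v6.8.54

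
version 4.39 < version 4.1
False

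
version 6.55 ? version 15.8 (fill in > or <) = <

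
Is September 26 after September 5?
Yes. Day 26 comes after day 5 in September — this is a date comparison, not a decimal one (the decimal 9.26 would be smaller than 9.5).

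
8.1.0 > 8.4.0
False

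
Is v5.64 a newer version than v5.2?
Yes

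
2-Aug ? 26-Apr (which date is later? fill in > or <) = >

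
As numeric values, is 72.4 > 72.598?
False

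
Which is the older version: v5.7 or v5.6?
v5.6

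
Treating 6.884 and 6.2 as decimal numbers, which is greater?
6.884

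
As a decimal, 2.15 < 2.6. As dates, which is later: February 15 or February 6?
February 15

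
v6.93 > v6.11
True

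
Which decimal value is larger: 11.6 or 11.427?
11.6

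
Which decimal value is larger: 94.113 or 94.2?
94.2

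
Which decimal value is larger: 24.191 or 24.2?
24.2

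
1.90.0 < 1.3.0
False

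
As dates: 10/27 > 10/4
True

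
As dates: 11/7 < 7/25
False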